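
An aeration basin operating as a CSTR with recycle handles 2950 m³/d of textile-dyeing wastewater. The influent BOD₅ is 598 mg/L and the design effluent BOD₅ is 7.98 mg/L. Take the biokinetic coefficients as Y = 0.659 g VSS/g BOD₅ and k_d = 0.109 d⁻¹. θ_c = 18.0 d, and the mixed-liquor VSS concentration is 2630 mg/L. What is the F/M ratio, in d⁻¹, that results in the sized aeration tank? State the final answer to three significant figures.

F/M ≈ 0.253 d⁻¹

Steady-state biomass mass balance: V·X·(1 + k_d·θ_c) = Y·Q·(S₀ − S)·θ_c, so V = 0.659 × 2950 × (598 − 7.98) × 18.0 / [2630 × (1 + 0.109 × 18.0)] = 2.06×10^7 / 7790 = 2650 m³.
Food-to-microorganism ratio F/M = Q S₀ / (V X) = 2950 × 598 / (2650 × 2630) = 0.2531 d⁻¹.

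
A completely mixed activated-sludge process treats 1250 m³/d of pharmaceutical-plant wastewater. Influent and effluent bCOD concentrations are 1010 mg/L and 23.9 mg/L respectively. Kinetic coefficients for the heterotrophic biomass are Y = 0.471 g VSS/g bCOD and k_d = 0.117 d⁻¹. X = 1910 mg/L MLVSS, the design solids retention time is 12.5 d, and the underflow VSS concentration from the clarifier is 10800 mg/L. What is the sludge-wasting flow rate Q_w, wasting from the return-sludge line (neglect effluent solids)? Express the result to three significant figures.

Q_w ≈ 21.8 m³/d

From the SRT design equation V = Y Q (S₀−S) θ_c / [X (1 + k_d θ_c)] = 0.471 × 1250 × (1010 − 23.9) × 12.5 / [1910 × (1 + 0.117 × 12.5)] = 7.26×10^6 / 4703 = 1543 m³.
Q_w = (V·X)/(θ_c X_r) = 1543 × 1910 / (12.5 × 10800) = 21.83 m³/d.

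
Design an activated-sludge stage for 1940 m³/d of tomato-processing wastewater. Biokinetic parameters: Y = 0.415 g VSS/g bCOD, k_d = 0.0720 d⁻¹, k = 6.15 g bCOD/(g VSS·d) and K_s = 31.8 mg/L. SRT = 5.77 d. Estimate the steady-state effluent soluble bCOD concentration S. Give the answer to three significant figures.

S ≈ 3.38 mg/L

From the Monod/SRT balance for a CMAS, S = K_s·(1+k_d θ_c)/[θ_c·(Y k − k_d) − 1] = 31.8 × (1 + 0.0720 × 5.77) / [5.77 × (0.415 × 6.15 − 0.0720) − 1] = 45.01 / 13.31 = 3.381 mg/L.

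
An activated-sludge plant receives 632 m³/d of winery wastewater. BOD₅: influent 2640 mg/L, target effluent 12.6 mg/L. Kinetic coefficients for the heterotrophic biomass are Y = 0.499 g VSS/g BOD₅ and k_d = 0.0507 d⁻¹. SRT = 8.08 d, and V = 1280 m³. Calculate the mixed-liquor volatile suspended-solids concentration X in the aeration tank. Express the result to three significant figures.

From V·X·(1 + k_d·θ_c) = Y·Q·(S₀ − S)·θ_c: X = 0.499 × 632 × (2640 − 12.6) × 8.08 / [1280 × (1 + 0.0507 × 8.08)] = 3710 mg/L.

X ≈ 3710 mg/L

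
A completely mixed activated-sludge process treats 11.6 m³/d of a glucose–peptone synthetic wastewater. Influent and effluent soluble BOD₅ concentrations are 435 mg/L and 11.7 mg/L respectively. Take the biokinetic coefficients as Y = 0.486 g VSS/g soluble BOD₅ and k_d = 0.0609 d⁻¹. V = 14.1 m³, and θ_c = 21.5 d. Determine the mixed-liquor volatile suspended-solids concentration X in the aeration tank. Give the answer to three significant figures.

X ≈ 1580 mg/L

Solving the biomass balance for X: X = Y Q (S₀−S) θ_c / [V (1+k_d θ_c)] = 0.486 × 11.6 × (435 − 11.7) × 21.5 / [14.1 × (1 + 0.0609 × 21.5)] = 1576 mg/L.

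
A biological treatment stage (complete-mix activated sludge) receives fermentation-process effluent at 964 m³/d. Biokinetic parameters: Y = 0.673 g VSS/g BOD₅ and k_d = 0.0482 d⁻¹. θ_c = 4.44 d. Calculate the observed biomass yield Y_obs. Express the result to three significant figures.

Y_obs ≈ 0.554 g VSS/g BOD₅

Correct the yield for decay: Y_obs = Y/(1 + k_d θ_c) = 0.673 / (1 + 0.0482 × 4.44) = 0.673 / 1.214 = 0.5544.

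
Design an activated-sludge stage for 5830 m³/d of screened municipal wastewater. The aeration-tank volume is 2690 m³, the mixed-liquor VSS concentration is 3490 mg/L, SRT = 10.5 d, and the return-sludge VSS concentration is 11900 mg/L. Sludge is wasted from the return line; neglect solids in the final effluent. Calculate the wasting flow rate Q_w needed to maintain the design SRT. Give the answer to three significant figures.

Q_w ≈ 75.1 m³/d

Wasting from the return line (neglecting effluent solids): Q_w = V·X / (θ_c·X_r) = 2690 × 3490 / (10.5 × 11900) = 75.13 m³/d.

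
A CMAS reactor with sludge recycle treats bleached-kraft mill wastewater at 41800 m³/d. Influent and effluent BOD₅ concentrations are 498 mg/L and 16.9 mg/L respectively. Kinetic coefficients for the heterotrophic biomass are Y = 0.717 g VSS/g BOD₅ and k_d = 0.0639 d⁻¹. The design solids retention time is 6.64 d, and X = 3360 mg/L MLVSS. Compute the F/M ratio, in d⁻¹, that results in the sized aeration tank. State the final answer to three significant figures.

F/M ≈ 0.310 d⁻¹

Rearranging the biomass balance for a CMAS with decay, V = Y·Q·ΔS·θ_c / [X·(1+k_d θ_c)] = 0.717 × 41800 × (498 − 16.9) × 6.64 / [3360 × (1 + 0.0639 × 6.64)] = 9.57×10^7 / 4786 = 20006 m³.
F/M = Q·S₀ / (V·X) = 41800 × 498 / (20006 × 3360) = 0.3097 g BOD₅·(g VSS·d)⁻¹.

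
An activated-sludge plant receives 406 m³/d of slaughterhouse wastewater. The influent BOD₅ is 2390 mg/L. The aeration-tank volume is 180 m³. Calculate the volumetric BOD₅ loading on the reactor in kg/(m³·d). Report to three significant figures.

L_v ≈ 5.39 kg BOD₅/(m³·d)

Applied BOD₅ load per unit volume = Q·S₀/V = (406 × 2390/1000)/180.0 = 5.391 kg BOD₅·m⁻³·d⁻¹.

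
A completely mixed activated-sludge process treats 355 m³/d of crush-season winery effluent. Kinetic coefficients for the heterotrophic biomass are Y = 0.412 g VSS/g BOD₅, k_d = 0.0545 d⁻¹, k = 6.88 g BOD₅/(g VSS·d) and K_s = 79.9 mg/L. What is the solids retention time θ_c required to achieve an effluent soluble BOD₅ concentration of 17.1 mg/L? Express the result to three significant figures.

θ_c ≈ 2.25 d

At the target effluent, Y k S/(K_s+S) = 0.412×6.88×17.1/97.00 = 0.4997 d⁻¹.
1/θ_c = 0.4997 − 0.0545 = 0.4452 d⁻¹, so θ_c = 2.246 d.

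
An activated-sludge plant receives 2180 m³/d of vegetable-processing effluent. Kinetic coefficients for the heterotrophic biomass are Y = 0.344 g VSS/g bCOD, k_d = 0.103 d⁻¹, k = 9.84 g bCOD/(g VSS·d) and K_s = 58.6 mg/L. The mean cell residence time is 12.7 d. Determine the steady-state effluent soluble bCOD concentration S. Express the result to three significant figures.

Effluent substrate depends only on kinetics and SRT: S = K_s(1 + k_d θ_c) / [θ_c(Yk − k_d) − 1] = 58.6 × (1 + 0.103 × 12.7) / [12.7 × (0.344 × 9.84 − 0.103) − 1] = 135.3 / 40.68 = 3.325 mg/L.

S ≈ 3.32 mg/L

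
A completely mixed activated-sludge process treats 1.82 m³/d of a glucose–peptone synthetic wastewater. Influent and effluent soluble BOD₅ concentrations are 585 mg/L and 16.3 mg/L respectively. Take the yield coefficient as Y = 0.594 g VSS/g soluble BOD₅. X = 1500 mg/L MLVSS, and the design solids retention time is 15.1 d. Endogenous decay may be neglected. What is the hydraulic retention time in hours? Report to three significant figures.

Biomass mass balance (decay neglected): V·X = Y·Q·(S₀ − S)·θ_c, so V = 0.594 × 1.82 × (585 − 16.3) × 15.1 / 1500 = 6.189 m³.
HRT = V/Q = 6.189 m³ / 1.82 m³·d⁻¹ = 3.401 d × 24 = 81.61 h.

τ ≈ 81.6 h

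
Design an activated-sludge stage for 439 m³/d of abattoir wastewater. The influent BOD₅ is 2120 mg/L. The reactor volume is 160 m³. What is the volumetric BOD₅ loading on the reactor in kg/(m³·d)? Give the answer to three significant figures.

Volumetric loading L_v = Q·S₀ / V = 439 × 2120 g/m³ / 160.0 m³ = 5817 g/(m³·d) = 5.817 kg BOD₅/(m³·d).

L_v ≈ 5.82 kg BOD₅/(m³·d)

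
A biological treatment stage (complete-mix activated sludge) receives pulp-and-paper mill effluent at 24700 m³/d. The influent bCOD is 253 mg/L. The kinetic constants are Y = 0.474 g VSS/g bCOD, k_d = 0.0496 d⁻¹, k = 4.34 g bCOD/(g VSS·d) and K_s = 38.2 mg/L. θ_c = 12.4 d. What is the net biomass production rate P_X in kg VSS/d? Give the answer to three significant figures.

P_X ≈ 1820 kg VSS/d

For a completely mixed reactor with recycle the Lawrence–McCarty relation gives S = K_s·(1 + k_d·θ_c) / [θ_c·(Y·k − k_d) − 1] = 38.2 × (1 + 0.0496 × 12.4) / [12.4 × (0.474 × 4.34 − 0.0496) − 1] = 61.69 / 23.89 = 2.582 mg/L.
Y_obs = Y / (1 + k_d θ_c) = 0.474 / (1 + 0.0496 × 12.4) = 0.474 / 1.615 = 0.2935.
Substrate removed = Q·(S₀ − S) = 24700 m³/d × (253 − 2.58) g/m³ = 6.19×10^6 g/d = 6185 kg/d.
P_X = Y_obs · Q(S₀ − S) = 0.2935 × 6185 = 1815 kg VSS/d.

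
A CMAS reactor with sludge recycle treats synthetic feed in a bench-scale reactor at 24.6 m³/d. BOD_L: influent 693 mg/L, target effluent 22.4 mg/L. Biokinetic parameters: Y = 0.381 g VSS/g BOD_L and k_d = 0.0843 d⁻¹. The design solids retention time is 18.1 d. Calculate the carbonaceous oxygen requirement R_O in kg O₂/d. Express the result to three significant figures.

The observed yield is Y_obs = Y/(1 + k_d·θ_c) = 0.381 / (1 + 0.0843 × 18.1) = 0.381 / 2.526 = 0.1508 g VSS per g BOD_L removed.
Mass of BOD_L removed per day: Q(S₀ − S) = 24.6 × 670.6 g/m³ = 16.50 kg/d.
Net sludge production P_X = 0.1508 × 16.50 = 2.488 kg VSS/d.
Carbonaceous O₂ demand = substrate oxidised − cell-mass equivalent = 16.50 − 1.42 × 2.488 = 12.96 kg O₂/d.

R_O ≈ 13.0 kg O₂/d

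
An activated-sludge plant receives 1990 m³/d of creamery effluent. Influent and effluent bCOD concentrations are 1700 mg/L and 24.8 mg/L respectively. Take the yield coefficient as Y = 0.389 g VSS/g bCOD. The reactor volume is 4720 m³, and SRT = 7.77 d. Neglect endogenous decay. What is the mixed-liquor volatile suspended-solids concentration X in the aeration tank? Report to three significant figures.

Without decay, X = Y Q (S₀−S) θ_c / V = 0.389 × 1990 × (1700 − 24.8) × 7.77 / 4720 = 2135 mg/L.

X ≈ 2130 mg/L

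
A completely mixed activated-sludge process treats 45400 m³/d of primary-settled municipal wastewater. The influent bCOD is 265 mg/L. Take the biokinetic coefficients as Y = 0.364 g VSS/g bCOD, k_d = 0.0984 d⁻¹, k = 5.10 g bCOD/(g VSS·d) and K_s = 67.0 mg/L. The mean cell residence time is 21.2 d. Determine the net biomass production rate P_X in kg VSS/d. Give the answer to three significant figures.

P_X ≈ 1390 kg VSS/d

For a completely mixed reactor with recycle the Lawrence–McCarty relation gives S = K_s·(1 + k_d·θ_c) / [θ_c·(Y·k − k_d) − 1] = 67.0 × (1 + 0.0984 × 21.2) / [21.2 × (0.364 × 5.10 − 0.0984) − 1] = 206.8 / 36.27 = 5.701 mg/L.
The observed yield is Y_obs = Y/(1 + k_d·θ_c) = 0.364 / (1 + 0.0984 × 21.2) = 0.364 / 3.086 = 0.1179 g VSS per g bCOD removed.
Q·(S₀ − S) = 45400 × (265 − 5.70) × 10⁻³ = 11772 kg/d removed.
Net biomass production P_X = Y_obs × Q·(S₀ − S) = 0.1179 × 11772 = 1389 kg VSS/d.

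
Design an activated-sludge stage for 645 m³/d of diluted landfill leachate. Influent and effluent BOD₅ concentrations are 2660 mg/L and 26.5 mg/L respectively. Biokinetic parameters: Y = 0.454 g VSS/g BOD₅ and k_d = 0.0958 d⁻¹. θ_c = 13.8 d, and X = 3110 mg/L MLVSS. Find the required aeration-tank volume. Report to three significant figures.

From the SRT design equation V = Y Q (S₀−S) θ_c / [X (1 + k_d θ_c)] = 0.454 × 645 × (2660 − 26.5) × 13.8 / [3110 × (1 + 0.0958 × 13.8)] = 1.06×10^7 / 7222 = 1474 m³.

V ≈ 1470 m³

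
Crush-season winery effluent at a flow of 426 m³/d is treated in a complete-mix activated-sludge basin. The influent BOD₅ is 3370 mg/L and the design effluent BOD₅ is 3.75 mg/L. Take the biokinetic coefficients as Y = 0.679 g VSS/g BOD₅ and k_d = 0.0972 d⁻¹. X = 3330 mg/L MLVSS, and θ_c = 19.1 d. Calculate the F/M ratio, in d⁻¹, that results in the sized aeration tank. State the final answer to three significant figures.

F/M ≈ 0.221 d⁻¹

Steady-state biomass mass balance: V·X·(1 + k_d·θ_c) = Y·Q·(S₀ − S)·θ_c, so V = 0.679 × 426 × (3370 − 3.75) × 19.1 / [3330 × (1 + 0.0972 × 19.1)] = 1.86×10^7 / 9512 = 1955 m³.
Food-to-microorganism ratio F/M = Q S₀ / (V X) = 426 × 3370 / (1955 × 3330) = 0.2205 d⁻¹.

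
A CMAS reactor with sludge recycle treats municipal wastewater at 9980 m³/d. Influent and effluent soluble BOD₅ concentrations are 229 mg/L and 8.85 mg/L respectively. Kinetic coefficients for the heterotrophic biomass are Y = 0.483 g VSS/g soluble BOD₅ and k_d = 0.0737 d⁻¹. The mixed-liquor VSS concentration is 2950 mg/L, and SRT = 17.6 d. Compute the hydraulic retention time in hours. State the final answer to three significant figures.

From the SRT design equation V = Y Q (S₀−S) θ_c / [X (1 + k_d θ_c)] = 0.483 × 9980 × (229 − 8.85) × 17.6 / [2950 × (1 + 0.0737 × 17.6)] = 1.87×10^7 / 6777 = 2756 m³.
Hydraulic retention time τ = V/Q = 2756 / 9980 = 0.2762 d = 6.628 h.

τ ≈ 6.63 h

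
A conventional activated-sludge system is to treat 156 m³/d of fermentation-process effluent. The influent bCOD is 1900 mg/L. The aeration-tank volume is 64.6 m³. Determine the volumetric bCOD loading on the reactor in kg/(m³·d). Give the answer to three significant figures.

Applied bCOD load per unit volume = Q·S₀/V = (156 × 1900/1000)/64.60 = 4.588 kg bCOD·m⁻³·d⁻¹.

L_v ≈ 4.59 kg bCOD/(m³·d)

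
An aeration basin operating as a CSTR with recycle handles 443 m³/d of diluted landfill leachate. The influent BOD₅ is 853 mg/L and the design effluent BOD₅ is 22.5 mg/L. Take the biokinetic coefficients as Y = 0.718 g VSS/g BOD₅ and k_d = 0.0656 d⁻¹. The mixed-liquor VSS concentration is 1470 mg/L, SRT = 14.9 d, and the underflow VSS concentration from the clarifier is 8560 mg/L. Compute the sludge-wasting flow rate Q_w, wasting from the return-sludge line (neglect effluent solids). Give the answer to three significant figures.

Steady-state biomass mass balance: V·X·(1 + k_d·θ_c) = Y·Q·(S₀ − S)·θ_c, so V = 0.718 × 443 × (853 − 22.5) × 14.9 / [1470 × (1 + 0.0656 × 14.9)] = 3.94×10^6 / 2907 = 1354 m³.
Q_w = (V·X)/(θ_c X_r) = 1354 × 1470 / (14.9 × 8560) = 15.61 m³/d.

Q_w ≈ 15.6 m³/d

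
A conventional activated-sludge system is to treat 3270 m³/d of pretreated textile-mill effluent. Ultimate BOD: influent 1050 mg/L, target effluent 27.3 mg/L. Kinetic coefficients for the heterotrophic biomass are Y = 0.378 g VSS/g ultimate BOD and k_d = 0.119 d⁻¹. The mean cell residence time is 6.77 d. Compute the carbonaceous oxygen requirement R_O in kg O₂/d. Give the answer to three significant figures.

R_O ≈ 2350 kg O₂/d

Y_obs = Y / (1 + k_d θ_c) = 0.378 / (1 + 0.119 × 6.77) = 0.378 / 1.806 = 0.2093.
Substrate removed = Q·(S₀ − S) = 3270 m³/d × (1050 − 27.3) g/m³ = 3.34×10^6 g/d = 3344 kg/d.
Biomass synthesised: P_X = Y_obs × 3344 = 700.1 kg VSS/d.
R_O = Q·ΔS − 1.42 P_X = 3344 − 994.1 = 2350 kg O₂/d.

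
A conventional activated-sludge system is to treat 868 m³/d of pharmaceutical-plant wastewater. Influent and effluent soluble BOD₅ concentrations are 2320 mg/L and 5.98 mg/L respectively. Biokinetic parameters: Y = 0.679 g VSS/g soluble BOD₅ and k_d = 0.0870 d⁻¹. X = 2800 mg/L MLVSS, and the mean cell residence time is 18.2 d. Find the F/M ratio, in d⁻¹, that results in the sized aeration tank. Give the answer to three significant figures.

F/M ≈ 0.210 d⁻¹

Steady-state biomass mass balance: V·X·(1 + k_d·θ_c) = Y·Q·(S₀ − S)·θ_c, so V = 0.679 × 868 × (2320 − 5.98) × 18.2 / [2800 × (1 + 0.0870 × 18.2)] = 2.48×10^7 / 7234 = 3431 m³.
F/M = applied load / biomass = Q·S₀/(V·X) = 868 × 2320 / (3431 × 2800) = 0.2096 d⁻¹.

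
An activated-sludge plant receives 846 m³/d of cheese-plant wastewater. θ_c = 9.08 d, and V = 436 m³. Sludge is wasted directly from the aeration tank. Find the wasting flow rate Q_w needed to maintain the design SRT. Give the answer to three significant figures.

With mixed-liquor wasting, θ_c = V/Q_w, so Q_w = V/θ_c = 436.0/9.08 = 48.02 m³/d.

Q_w ≈ 48.0 m³/d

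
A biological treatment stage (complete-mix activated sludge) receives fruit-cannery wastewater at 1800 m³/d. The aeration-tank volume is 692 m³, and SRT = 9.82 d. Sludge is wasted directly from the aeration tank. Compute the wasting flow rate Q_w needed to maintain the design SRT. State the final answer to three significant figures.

For wasting at MLVSS concentration, Q_w = V/θ_c = 692.0/9.82 = 70.47 m³/d.

Q_w ≈ 70.5 m³/d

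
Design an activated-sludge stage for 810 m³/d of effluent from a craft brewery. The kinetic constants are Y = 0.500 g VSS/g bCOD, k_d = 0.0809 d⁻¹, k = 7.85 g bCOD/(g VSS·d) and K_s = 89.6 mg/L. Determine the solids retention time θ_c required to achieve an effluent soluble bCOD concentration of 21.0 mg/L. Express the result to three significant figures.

At the target effluent, Y k S/(K_s+S) = 0.500×7.85×21.0/110.6 = 0.7453 d⁻¹.
θ_c = 1/(μ − k_d) = 1/(0.7453 − 0.0809) = 1/0.6644 = 1.505 d.

θ_c ≈ 1.51 d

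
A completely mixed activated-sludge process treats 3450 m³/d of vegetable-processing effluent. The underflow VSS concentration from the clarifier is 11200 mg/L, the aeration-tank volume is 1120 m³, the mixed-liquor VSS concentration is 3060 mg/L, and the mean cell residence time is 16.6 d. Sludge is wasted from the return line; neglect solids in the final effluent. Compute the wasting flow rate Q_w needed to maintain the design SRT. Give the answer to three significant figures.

Q_w ≈ 18.4 m³/d

θ_c = V·X/(Q_w·X_r) when wasting from the recycle, so Q_w = V·X/(θ_c·X_r) = 1120 × 3060 / (16.6 × 11200) = 18.43 m³/d.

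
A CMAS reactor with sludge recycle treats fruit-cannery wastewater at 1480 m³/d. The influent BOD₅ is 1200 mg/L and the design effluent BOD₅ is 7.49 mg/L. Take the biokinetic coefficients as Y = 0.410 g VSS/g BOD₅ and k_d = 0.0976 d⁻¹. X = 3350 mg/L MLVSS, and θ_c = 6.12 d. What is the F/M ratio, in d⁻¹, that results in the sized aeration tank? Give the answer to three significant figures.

F/M ≈ 0.641 d⁻¹

From the SRT design equation V = Y Q (S₀−S) θ_c / [X (1 + k_d θ_c)] = 0.410 × 1480 × (1200 − 7.49) × 6.12 / [3350 × (1 + 0.0976 × 6.12)] = 4.43×10^6 / 5351 = 827.6 m³.
F/M = Q·S₀ / (V·X) = 1480 × 1200 / (827.6 × 3350) = 0.6406 g BOD₅·(g VSS·d)⁻¹.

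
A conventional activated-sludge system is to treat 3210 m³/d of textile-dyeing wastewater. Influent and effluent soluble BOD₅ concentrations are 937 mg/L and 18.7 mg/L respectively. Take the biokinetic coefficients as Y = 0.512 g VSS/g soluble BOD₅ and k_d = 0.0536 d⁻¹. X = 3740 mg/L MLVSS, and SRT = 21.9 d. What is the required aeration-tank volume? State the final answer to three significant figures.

Rearranging the biomass balance for a CMAS with decay, V = Y·Q·ΔS·θ_c / [X·(1+k_d θ_c)] = 0.512 × 3210 × (937 − 18.7) × 21.9 / [3740 × (1 + 0.0536 × 21.9)] = 3.31×10^7 / 8130 = 4065 m³.

V ≈ 4070 m³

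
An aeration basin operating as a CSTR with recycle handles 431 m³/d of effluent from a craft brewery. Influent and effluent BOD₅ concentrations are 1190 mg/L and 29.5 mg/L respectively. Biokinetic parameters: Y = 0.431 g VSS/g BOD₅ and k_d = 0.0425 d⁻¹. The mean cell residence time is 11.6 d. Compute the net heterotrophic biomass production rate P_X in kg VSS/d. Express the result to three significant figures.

P_X ≈ 144 kg VSS/d

Y_obs = Y / (1 + k_d θ_c) = 0.431 / (1 + 0.0425 × 11.6) = 0.431 / 1.493 = 0.2887.
ΔS = 1190 − 29.5 = 1160 mg/L, so the substrate removal rate is 431 × 1160/1000 = 500.2 kg BOD₅/d.
Biomass produced: P_X = Y_obs·Q·ΔS = 0.2887 × 500.2 ≈ 144.4 kg VSS/d.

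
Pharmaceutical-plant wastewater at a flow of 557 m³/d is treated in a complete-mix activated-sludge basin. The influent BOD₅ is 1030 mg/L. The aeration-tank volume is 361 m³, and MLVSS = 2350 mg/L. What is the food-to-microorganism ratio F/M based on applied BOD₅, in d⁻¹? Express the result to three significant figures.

F/M ≈ 0.676 d⁻¹

F/M = Q·S₀ / (V·X) = 557 × 1030 / (361.0 × 2350) = 0.6763 g BOD₅·(g VSS·d)⁻¹.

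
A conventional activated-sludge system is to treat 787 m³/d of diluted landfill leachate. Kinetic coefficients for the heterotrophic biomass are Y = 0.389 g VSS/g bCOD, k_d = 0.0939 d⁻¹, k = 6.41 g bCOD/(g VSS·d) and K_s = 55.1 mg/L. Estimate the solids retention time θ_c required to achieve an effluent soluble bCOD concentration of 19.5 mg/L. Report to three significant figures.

From 1/θ_c = Y·k·S/(K_s + S) − k_d: Y·k·S/(K_s+S) = 0.389 × 6.41 × 19.5 / (55.1 + 19.5) = 0.6518 d⁻¹.
1/θ_c = 0.6518 − 0.0939 = 0.5579 d⁻¹, so θ_c = 1.792 d.

θ_c ≈ 1.79 d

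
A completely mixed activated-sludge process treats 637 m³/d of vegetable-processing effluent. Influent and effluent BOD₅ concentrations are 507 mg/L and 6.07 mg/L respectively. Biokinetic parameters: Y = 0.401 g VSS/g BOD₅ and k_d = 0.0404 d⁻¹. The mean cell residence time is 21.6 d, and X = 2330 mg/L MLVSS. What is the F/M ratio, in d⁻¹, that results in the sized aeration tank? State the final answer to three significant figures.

Rearranging the biomass balance for a CMAS with decay, V = Y·Q·ΔS·θ_c / [X·(1+k_d θ_c)] = 0.401 × 637 × (507 − 6.07) × 21.6 / [2330 × (1 + 0.0404 × 21.6)] = 2.76×10^6 / 4363 = 633.4 m³.
F/M = Q·S₀ / (V·X) = 637 × 507 / (633.4 × 2330) = 0.2188 g BOD₅·(g VSS·d)⁻¹.

F/M ≈ 0.219 d⁻¹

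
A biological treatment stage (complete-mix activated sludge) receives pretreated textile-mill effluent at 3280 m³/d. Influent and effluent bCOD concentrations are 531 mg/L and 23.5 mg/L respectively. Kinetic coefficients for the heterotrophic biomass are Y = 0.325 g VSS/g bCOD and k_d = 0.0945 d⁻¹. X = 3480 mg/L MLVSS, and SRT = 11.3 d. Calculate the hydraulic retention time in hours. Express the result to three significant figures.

Steady-state biomass mass balance: V·X·(1 + k_d·θ_c) = Y·Q·(S₀ − S)·θ_c, so V = 0.325 × 3280 × (531 − 23.5) × 11.3 / [3480 × (1 + 0.0945 × 11.3)] = 6.11×10^6 / 7196 = 849.5 m³.
Hydraulic retention time τ = V/Q = 849.5 / 3280 = 0.2590 d = 6.216 h.

τ ≈ 6.22 h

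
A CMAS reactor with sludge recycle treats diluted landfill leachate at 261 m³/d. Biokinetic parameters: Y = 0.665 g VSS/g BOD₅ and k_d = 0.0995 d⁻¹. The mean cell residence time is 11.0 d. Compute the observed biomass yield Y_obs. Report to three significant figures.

Correct the yield for decay: Y_obs = Y/(1 + k_d θ_c) = 0.665 / (1 + 0.0995 × 11.0) = 0.665 / 2.095 = 0.3175.

Y_obs ≈ 0.317 g VSS/g BOD₅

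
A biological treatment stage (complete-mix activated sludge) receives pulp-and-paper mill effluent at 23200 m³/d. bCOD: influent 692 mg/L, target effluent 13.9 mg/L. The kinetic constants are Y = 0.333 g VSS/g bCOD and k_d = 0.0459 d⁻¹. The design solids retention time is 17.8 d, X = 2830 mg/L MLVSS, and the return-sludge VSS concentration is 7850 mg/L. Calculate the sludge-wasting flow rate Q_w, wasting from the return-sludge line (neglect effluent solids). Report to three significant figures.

Q_w ≈ 367 m³/d

Rearranging the biomass balance for a CMAS with decay, V = Y·Q·ΔS·θ_c / [X·(1+k_d θ_c)] = 0.333 × 23200 × (692 − 13.9) × 17.8 / [2830 × (1 + 0.0459 × 17.8)] = 9.32×10^7 / 5142 = 18134 m³.
Q_w = (V·X)/(θ_c X_r) = 18134 × 2830 / (17.8 × 7850) = 367.3 m³/d.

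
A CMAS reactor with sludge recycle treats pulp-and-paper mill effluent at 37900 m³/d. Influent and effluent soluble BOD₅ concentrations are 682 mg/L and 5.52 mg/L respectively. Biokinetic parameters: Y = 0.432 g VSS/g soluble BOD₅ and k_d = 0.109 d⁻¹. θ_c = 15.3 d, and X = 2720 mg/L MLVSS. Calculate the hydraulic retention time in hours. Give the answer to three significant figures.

Steady-state biomass mass balance: V·X·(1 + k_d·θ_c) = Y·Q·(S₀ − S)·θ_c, so V = 0.432 × 37900 × (682 − 5.52) × 15.3 / [2720 × (1 + 0.109 × 15.3)] = 1.69×10^8 / 7256 = 23354 m³.
Hydraulic retention time τ = V/Q = 23354 / 37900 = 0.6162 d = 14.79 h.

τ ≈ 14.8 h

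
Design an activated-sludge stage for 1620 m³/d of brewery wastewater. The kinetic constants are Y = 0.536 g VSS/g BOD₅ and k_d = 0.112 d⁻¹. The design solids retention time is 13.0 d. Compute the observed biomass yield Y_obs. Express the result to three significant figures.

Y_obs ≈ 0.218 g VSS/g BOD₅

Y_obs = Y / (1 + k_d θ_c) = 0.536 / (1 + 0.112 × 13.0) = 0.536 / 2.456 = 0.2182.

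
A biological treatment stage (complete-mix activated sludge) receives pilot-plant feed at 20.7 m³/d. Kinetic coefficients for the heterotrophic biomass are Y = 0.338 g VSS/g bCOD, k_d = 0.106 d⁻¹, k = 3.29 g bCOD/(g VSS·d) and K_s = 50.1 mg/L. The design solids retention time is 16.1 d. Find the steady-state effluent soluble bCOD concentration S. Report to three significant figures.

S ≈ 8.92 mg/L

Effluent substrate depends only on kinetics and SRT: S = K_s(1 + k_d θ_c) / [θ_c(Yk − k_d) − 1] = 50.1 × (1 + 0.106 × 16.1) / [16.1 × (0.338 × 3.29 − 0.106) − 1] = 135.6 / 15.20 = 8.923 mg/L.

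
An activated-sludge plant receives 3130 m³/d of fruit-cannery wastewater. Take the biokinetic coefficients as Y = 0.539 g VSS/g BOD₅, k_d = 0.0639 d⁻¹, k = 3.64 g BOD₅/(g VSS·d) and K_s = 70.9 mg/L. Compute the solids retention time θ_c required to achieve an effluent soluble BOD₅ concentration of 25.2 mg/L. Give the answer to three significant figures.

θ_c ≈ 2.22 d

From 1/θ_c = Y·k·S/(K_s + S) − k_d: Y·k·S/(K_s+S) = 0.539 × 3.64 × 25.2 / (70.9 + 25.2) = 0.5145 d⁻¹.
1/θ_c = 0.5145 − 0.0639 = 0.4506 d⁻¹, so θ_c = 2.219 d.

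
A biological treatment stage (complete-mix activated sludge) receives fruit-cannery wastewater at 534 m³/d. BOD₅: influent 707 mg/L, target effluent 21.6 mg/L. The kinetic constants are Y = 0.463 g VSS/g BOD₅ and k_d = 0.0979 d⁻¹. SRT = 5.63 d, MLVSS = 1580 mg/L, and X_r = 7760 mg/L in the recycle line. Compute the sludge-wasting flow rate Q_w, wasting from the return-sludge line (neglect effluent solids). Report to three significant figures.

From the SRT design equation V = Y Q (S₀−S) θ_c / [X (1 + k_d θ_c)] = 0.463 × 534 × (707 − 21.6) × 5.63 / [1580 × (1 + 0.0979 × 5.63)] = 9.54×10^5 / 2451 = 389.3 m³.
θ_c = V·X/(Q_w·X_r) when wasting from the recycle, so Q_w = V·X/(θ_c·X_r) = 389.3 × 1580 / (5.63 × 7760) = 14.08 m³/d.

Q_w ≈ 14.1 m³/d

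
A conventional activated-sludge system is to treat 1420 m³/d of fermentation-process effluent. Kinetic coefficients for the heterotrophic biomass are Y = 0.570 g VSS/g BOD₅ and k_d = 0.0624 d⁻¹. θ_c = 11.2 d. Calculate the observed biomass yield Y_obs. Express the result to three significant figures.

Y_obs = Y / (1 + k_d θ_c) = 0.570 / (1 + 0.0624 × 11.2) = 0.570 / 1.699 = 0.3355.

Y_obs ≈ 0.336 g VSS/g BOD₅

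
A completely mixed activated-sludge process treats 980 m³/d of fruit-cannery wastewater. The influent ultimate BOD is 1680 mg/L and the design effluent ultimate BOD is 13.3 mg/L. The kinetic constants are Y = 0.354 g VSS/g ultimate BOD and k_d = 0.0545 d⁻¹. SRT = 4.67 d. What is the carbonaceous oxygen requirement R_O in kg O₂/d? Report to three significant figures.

R_O ≈ 979 kg O₂/d

Observed yield with endogenous decay: Y_obs = Y / (1 + k_d·θ_c) = 0.354 / (1 + 0.0545 × 4.67) = 0.354 / 1.255 = 0.2822 g VSS/g ultimate BOD.
Q·(S₀ − S) = 980 × (1680 − 13.3) × 10⁻³ = 1633 kg/d removed.
Net sludge production P_X = 0.2822 × 1633 = 460.9 kg VSS/d.
Carbonaceous O₂ demand = substrate oxidised − cell-mass equivalent = 1633 − 1.42 × 460.9 = 978.9 kg O₂/d.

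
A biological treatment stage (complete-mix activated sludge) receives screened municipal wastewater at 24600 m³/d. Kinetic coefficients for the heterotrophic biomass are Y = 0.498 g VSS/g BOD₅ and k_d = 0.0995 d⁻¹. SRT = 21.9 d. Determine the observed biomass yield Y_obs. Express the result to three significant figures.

Observed yield with endogenous decay: Y_obs = Y / (1 + k_d·θ_c) = 0.498 / (1 + 0.0995 × 21.9) = 0.498 / 3.179 = 0.1567 g VSS/g BOD₅.

Y_obs ≈ 0.157 g VSS/g BOD₅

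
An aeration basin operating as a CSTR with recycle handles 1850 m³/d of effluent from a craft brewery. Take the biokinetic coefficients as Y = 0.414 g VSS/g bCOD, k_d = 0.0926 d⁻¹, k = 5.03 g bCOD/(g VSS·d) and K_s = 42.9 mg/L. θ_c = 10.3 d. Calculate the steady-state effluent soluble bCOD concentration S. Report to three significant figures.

For a completely mixed reactor with recycle the Lawrence–McCarty relation gives S = K_s·(1 + k_d·θ_c) / [θ_c·(Y·k − k_d) − 1] = 42.9 × (1 + 0.0926 × 10.3) / [10.3 × (0.414 × 5.03 − 0.0926) − 1] = 83.82 / 19.50 = 4.299 mg/L.

S ≈ 4.30 mg/L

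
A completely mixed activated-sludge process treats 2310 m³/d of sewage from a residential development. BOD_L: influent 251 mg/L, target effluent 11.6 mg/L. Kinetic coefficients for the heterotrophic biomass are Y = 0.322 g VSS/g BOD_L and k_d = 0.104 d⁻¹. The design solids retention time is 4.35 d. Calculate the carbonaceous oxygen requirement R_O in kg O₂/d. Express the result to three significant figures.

R_O ≈ 379 kg O₂/d

Correct the yield for decay: Y_obs = Y/(1 + k_d θ_c) = 0.322 / (1 + 0.104 × 4.35) = 0.322 / 1.452 = 0.2217.
Q·(S₀ − S) = 2310 × (251 − 11.6) × 10⁻³ = 553.0 kg/d removed.
P_X = Y_obs·Q·(S₀ − S) = 0.2217 × 553.0 = 122.6 kg VSS/d.
R_O = Q·(S₀ − S) − 1.42·P_X = 553.0 − 1.42 × 122.6 = 378.9 kg O₂/d.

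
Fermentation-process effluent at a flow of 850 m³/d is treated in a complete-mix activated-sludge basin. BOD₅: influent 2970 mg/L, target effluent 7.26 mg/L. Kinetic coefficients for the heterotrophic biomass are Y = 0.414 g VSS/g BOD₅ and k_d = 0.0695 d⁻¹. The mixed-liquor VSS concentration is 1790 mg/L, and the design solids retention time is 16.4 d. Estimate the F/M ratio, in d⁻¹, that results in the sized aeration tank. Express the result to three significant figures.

From the SRT design equation V = Y Q (S₀−S) θ_c / [X (1 + k_d θ_c)] = 0.414 × 850 × (2970 − 7.26) × 16.4 / [1790 × (1 + 0.0695 × 16.4)] = 1.71×10^7 / 3830 = 4464 m³.
Food-to-microorganism ratio F/M = Q S₀ / (V X) = 850 × 2970 / (4464 × 1790) = 0.3159 d⁻¹.

F/M ≈ 0.316 d⁻¹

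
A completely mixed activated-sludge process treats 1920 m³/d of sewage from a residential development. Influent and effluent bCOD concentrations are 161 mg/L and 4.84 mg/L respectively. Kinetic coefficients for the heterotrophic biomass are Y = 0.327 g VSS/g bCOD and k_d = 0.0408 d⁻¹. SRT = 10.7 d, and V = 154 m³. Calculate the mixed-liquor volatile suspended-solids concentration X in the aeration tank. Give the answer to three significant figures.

X ≈ 4740 mg/L

From V·X·(1 + k_d·θ_c) = Y·Q·(S₀ − S)·θ_c: X = 0.327 × 1920 × (161 − 4.84) × 10.7 / [154 × (1 + 0.0408 × 10.7)] = 4742 mg/L.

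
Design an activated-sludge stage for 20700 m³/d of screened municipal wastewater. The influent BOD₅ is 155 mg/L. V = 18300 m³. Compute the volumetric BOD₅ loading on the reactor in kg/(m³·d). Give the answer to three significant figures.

L_v = Q S₀ / V = 20700 × 155 × 10⁻³ / 18300 = 0.1753 kg/(m³·d).

L_v ≈ 0.175 kg BOD₅/(m³·d)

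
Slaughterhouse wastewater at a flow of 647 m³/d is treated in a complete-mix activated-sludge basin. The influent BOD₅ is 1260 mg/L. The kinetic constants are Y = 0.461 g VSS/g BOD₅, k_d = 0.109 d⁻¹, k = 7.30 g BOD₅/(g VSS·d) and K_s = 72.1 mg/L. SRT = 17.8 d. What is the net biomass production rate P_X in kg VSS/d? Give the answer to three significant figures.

P_X ≈ 127 kg VSS/d

From the Monod/SRT balance for a CMAS, S = K_s·(1+k_d θ_c)/[θ_c·(Y k − k_d) − 1] = 72.1 × (1 + 0.109 × 17.8) / [17.8 × (0.461 × 7.30 − 0.109) − 1] = 212.0 / 56.96 = 3.722 mg/L.
The observed yield is Y_obs = Y/(1 + k_d·θ_c) = 0.461 / (1 + 0.109 × 17.8) = 0.461 / 2.940 = 0.1568 g VSS per g BOD₅ removed.
Substrate removed = Q·(S₀ − S) = 647 m³/d × (1260 − 3.72) g/m³ = 8.13×10^5 g/d = 812.8 kg/d.
So the net sludge growth is P_X = 0.1568 × 812.8 = 127.4 kg VSS/d.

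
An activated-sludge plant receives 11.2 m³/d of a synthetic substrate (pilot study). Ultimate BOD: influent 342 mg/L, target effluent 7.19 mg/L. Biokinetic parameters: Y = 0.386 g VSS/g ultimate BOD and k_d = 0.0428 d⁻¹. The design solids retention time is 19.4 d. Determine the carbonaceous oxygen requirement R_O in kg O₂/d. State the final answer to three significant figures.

R_O ≈ 2.63 kg O₂/d

Y_obs = Y / (1 + k_d θ_c) = 0.386 / (1 + 0.0428 × 19.4) = 0.386 / 1.830 = 0.2109.
Mass of ultimate BOD removed per day: Q(S₀ − S) = 11.2 × 334.8 g/m³ = 3.750 kg/d.
Net sludge production P_X = 0.2109 × 3.750 = 0.7908 kg VSS/d.
Carbonaceous O₂ demand = substrate oxidised − cell-mass equivalent = 3.750 − 1.42 × 0.7908 = 2.627 kg O₂/d.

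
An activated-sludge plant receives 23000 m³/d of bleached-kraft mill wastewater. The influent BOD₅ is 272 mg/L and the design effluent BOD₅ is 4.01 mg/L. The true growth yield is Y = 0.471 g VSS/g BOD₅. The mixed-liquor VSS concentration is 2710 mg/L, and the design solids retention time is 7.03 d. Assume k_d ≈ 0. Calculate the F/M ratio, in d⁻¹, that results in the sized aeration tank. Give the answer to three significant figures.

F/M ≈ 0.307 d⁻¹

Biomass mass balance (decay neglected): V·X = Y·Q·(S₀ − S)·θ_c, so V = 0.471 × 23000 × (272 − 4.01) × 7.03 / 2710 = 7531 m³.
F/M = Q·S₀ / (V·X) = 23000 × 272 / (7531 × 2710) = 0.3065 g BOD₅·(g VSS·d)⁻¹.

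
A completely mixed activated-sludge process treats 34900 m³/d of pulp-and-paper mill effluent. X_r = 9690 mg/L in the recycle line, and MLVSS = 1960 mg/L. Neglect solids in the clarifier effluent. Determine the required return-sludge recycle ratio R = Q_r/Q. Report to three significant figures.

Solids balance on the clarifier gives (1+R)X = R·X_r, so R = X/(X_r − X) = 1960 / (9690 − 1960) = 0.2536.

R ≈ 0.254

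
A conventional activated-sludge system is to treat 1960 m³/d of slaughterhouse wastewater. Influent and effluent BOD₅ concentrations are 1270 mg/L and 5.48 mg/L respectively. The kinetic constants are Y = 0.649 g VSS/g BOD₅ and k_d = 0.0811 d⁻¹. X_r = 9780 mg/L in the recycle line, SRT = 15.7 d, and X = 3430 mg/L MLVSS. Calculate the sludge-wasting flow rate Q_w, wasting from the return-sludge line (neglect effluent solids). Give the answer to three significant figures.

From the SRT design equation V = Y Q (S₀−S) θ_c / [X (1 + k_d θ_c)] = 0.649 × 1960 × (1270 − 5.48) × 15.7 / [3430 × (1 + 0.0811 × 15.7)] = 2.53×10^7 / 7797 = 3239 m³.
θ_c = V·X/(Q_w·X_r) when wasting from the recycle, so Q_w = V·X/(θ_c·X_r) = 3239 × 3430 / (15.7 × 9780) = 72.35 m³/d.

Q_w ≈ 72.3 m³/d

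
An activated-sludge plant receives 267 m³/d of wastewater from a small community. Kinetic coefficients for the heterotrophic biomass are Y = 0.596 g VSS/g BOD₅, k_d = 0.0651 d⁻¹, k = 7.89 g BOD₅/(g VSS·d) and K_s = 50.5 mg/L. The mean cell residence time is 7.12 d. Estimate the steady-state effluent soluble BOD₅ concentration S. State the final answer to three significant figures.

From the Monod/SRT balance for a CMAS, S = K_s·(1+k_d θ_c)/[θ_c·(Y k − k_d) − 1] = 50.5 × (1 + 0.0651 × 7.12) / [7.12 × (0.596 × 7.89 − 0.0651) − 1] = 73.91 / 32.02 = 2.308 mg/L.

S ≈ 2.31 mg/L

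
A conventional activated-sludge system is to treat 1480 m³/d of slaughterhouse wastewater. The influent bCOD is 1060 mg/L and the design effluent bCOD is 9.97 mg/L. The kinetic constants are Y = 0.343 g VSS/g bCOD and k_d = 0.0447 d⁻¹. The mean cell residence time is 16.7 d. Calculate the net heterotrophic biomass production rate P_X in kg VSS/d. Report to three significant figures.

P_X ≈ 305 kg VSS/d

Correct the yield for decay: Y_obs = Y/(1 + k_d θ_c) = 0.343 / (1 + 0.0447 × 16.7) = 0.343 / 1.746 = 0.1964.
Substrate removed = Q·(S₀ − S) = 1480 m³/d × (1060 − 9.97) g/m³ = 1.55×10^6 g/d = 1554 kg/d.
So the net sludge growth is P_X = 0.1964 × 1554 = 305.2 kg VSS/d.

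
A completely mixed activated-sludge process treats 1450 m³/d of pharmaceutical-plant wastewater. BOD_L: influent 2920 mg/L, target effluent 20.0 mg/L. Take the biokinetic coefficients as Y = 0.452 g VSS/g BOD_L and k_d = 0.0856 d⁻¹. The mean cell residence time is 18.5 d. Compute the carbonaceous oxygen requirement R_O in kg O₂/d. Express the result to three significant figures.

Correct the yield for decay: Y_obs = Y/(1 + k_d θ_c) = 0.452 / (1 + 0.0856 × 18.5) = 0.452 / 2.584 = 0.1749.
Substrate removed = Q·(S₀ − S) = 1450 m³/d × (2920 − 20.0) g/m³ = 4.21×10^6 g/d = 4205 kg/d.
Biomass synthesised: P_X = Y_obs × 4205 = 735.7 kg VSS/d.
R_O = Q·ΔS − 1.42 P_X = 4205 − 1045 = 3160 kg O₂/d.

R_O ≈ 3160 kg O₂/d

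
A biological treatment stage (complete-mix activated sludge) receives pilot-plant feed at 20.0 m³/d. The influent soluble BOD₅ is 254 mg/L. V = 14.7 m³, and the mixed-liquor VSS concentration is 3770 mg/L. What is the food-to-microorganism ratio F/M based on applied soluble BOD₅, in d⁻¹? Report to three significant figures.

Food-to-microorganism ratio F/M = Q S₀ / (V X) = 20.0 × 254 / (14.70 × 3770) = 0.09167 d⁻¹.

F/M ≈ 0.0917 d⁻¹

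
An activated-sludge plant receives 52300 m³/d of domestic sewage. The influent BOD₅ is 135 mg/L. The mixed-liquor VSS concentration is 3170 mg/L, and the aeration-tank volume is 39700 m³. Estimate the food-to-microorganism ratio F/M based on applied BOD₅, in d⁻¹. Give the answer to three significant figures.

F/M ≈ 0.0561 d⁻¹

F/M = applied load / biomass = Q·S₀/(V·X) = 52300 × 135 / (39700 × 3170) = 0.05610 d⁻¹.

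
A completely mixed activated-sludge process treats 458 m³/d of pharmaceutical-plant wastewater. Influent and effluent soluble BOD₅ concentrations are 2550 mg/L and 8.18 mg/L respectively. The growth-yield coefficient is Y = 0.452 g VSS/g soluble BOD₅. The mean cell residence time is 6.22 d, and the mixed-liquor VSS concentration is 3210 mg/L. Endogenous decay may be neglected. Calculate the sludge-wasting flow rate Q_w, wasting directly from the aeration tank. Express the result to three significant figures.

Q_w ≈ 164 m³/d

Biomass mass balance (decay neglected): V·X = Y·Q·(S₀ − S)·θ_c, so V = 0.452 × 458 × (2550 − 8.18) × 6.22 / 3210 = 1020 m³.
Wasting from the aeration tank: Q_w = V / θ_c = 1020 / 6.22 = 163.9 m³/d.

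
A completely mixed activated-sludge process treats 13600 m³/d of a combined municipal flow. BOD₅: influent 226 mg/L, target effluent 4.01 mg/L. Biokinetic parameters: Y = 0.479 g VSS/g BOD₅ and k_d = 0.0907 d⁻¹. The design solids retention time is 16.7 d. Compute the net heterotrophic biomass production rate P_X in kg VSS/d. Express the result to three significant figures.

Y_obs = Y / (1 + k_d θ_c) = 0.479 / (1 + 0.0907 × 16.7) = 0.479 / 2.515 = 0.1905.
Q·(S₀ − S) = 13600 × (226 − 4.01) × 10⁻³ = 3019 kg/d removed.
P_X = Y_obs · Q(S₀ − S) = 0.1905 × 3019 = 575.1 kg VSS/d.

P_X ≈ 575 kg VSS/d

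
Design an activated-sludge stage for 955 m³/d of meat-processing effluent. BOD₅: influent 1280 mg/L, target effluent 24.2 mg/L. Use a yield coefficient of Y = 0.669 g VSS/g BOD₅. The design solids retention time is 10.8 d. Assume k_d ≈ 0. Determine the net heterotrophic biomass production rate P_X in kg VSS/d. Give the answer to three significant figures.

Since k_d ≈ 0, Y_obs = Y = 0.669 g VSS/g BOD₅.
Q·(S₀ − S) = 955 × (1280 − 24.2) × 10⁻³ = 1199 kg/d removed.
Net biomass production P_X = Y_obs × Q·(S₀ − S) = 0.6690 × 1199 = 802.3 kg VSS/d.

P_X ≈ 802 kg VSS/d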